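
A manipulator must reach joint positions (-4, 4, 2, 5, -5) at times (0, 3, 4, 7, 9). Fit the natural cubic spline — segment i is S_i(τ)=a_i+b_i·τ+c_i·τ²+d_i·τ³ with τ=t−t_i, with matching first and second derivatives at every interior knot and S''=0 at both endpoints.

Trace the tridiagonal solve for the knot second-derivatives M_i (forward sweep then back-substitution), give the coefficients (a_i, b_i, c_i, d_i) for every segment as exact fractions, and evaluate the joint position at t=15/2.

  seg 0: a=-4 b=1313/279 c=0 d=-569/2511
  seg 1: a=4 b=-394/279 c=-569/279 d=45/31
  seg 2: a=2 b=-317/279 c=646/279 d=-1342/2511
  seg 3: a=5 b=-467/279 c=-232/93 d=116/279
S(15/2) = 334/93

Δ: Δ0=8/3, Δ1=-2, Δ2=1, Δ3=-5
row 1: diag=8, rhs=-28; c'=1/8, d'=-7/2
row 2: denom=8−1·1/8=63/8; d'=(18−1·-7/2)/(63/8)=172/63
row 3: denom=10−3·8/21=62/7; d'=(-36−3·172/63)/(62/7)=-464/93
back: M3=-464/93
back: M2=172/63−8/21·-464/93=1292/279
back: M1=-7/2−1/8·1292/279=-1138/279
M: M0=0, M1=-1138/279, M2=1292/279, M3=-464/93, M4=0
seg 0: a=-4, c=M0/2=0, d=(M1−M0)/(6·3)=-569/2511, b=Δ0−h0·(2M0+M1)/6=1313/279
seg 1: a=4, c=M1/2=-569/279, d=(M2−M1)/(6·1)=45/31, b=Δ1−h1·(2M1+M2)/6=-394/279
seg 2: a=2, c=M2/2=646/279, d=(M3−M2)/(6·3)=-1342/2511, b=Δ2−h2·(2M2+M3)/6=-317/279
seg 3: a=5, c=M3/2=-232/93, d=(M4−M3)/(6·2)=116/279, b=Δ3−h3·(2M3+M4)/6=-467/279
t_q=15/2 → seg 3, τ=1/2; S=5+-467/279·τ+-232/93·τ²+116/279·τ³=334/93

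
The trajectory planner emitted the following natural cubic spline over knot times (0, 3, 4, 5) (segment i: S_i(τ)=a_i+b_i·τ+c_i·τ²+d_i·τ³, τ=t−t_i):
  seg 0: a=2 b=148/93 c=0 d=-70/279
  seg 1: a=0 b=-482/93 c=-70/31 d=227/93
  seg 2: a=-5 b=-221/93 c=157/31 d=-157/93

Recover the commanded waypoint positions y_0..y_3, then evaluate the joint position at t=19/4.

y_0=2 y_1=0 y_2=-5 y_3=-4
S(19/4) = -9217/1984

y_0 = S_0(0) = a_0 = 2
y_1 = S_1(0) = a_1 = 0
y_2 = S_2(0) = a_2 = -5
y_3 = S_2(1) = -4
t_q=19/4 is in segment 2 (τ=3/4); S_2(τ)=-9217/1984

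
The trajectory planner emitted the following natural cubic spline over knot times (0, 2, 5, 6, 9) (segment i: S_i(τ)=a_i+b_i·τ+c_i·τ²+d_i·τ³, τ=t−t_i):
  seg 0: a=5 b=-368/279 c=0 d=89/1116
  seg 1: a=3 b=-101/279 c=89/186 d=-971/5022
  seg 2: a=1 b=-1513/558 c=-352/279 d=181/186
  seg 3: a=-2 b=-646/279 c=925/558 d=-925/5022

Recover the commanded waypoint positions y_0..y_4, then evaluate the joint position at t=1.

y_0=5 y_1=3 y_2=1 y_3=-2 y_4=1
S(1) = 1399/372

y_0 = S_0(0) = a_0 = 5
y_1 = S_1(0) = a_1 = 3
y_2 = S_2(0) = a_2 = 1
y_3 = S_3(0) = a_3 = -2
y_4 = S_3(3) = 1
t_q=1 is in segment 0 (τ=1); S_0(τ)=1399/372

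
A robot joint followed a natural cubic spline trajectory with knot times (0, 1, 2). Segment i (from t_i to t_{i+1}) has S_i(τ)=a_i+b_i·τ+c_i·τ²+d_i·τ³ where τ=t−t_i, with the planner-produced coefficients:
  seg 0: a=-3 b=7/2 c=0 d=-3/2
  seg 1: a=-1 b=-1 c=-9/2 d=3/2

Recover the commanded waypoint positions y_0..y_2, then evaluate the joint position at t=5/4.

y_0=-3 y_1=-1 y_2=-5
S(5/4) = -193/128

y_0 = S_0(0) = a_0 = -3
y_1 = S_1(0) = a_1 = -1
y_2 = S_1(1) = -5
t_q=5/4 is in segment 1 (τ=1/4); S_1(τ)=-193/128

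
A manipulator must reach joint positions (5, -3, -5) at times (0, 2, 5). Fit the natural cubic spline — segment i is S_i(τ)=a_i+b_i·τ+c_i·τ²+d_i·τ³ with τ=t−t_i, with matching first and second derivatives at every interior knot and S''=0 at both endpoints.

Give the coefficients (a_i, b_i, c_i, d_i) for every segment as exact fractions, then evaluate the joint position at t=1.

Δ: Δ0=-4, Δ1=-2/3
row 1: diag=10, rhs=20; c'=3/10, d'=2
back: M1=2
M: M0=0, M1=2, M2=0
seg 0: a=5, c=M0/2=0, d=(M1−M0)/(6·2)=1/6, b=Δ0−h0·(2M0+M1)/6=-14/3
seg 1: a=-3, c=M1/2=1, d=(M2−M1)/(6·3)=-1/9, b=Δ1−h1·(2M1+M2)/6=-8/3
t_q=1 → seg 0, τ=1; S=5+-14/3·τ+0·τ²+1/6·τ³=1/2

  seg 0: a=5 b=-14/3 c=0 d=1/6
  seg 1: a=-3 b=-8/3 c=1 d=-1/9
S(1) = 1/2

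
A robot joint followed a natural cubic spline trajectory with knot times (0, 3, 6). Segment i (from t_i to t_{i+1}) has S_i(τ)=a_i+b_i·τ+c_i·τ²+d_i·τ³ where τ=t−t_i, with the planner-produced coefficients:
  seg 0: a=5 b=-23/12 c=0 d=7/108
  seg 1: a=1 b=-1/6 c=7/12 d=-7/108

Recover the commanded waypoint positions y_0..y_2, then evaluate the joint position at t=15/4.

y_0 = S_0(0) = a_0 = 5
y_1 = S_1(0) = a_1 = 1
y_2 = S_1(3) = 4
t_q=15/4 is in segment 1 (τ=3/4); S_1(τ)=301/256

y_0=5 y_1=1 y_2=4
S(15/4) = 301/256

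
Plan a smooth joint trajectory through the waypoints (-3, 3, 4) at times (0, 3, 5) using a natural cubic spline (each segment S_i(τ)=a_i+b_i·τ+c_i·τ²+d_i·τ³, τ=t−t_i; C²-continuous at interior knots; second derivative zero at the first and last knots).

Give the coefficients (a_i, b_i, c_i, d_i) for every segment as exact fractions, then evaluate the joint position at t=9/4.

  seg 0: a=-3 b=49/20 c=0 d=-1/20
  seg 1: a=3 b=11/10 c=-9/20 d=3/40
S(9/4) = 2487/1280

Δ: Δ0=2, Δ1=1/2
row 1: diag=10, rhs=-9; c'=1/5, d'=-9/10
back: M1=-9/10
M: M0=0, M1=-9/10, M2=0
seg 0: a=-3, c=M0/2=0, d=(M1−M0)/(6·3)=-1/20, b=Δ0−h0·(2M0+M1)/6=49/20
seg 1: a=3, c=M1/2=-9/20, d=(M2−M1)/(6·2)=3/40, b=Δ1−h1·(2M1+M2)/6=11/10
t_q=9/4 → seg 0, τ=9/4; S=-3+49/20·τ+0·τ²+-1/20·τ³=2487/1280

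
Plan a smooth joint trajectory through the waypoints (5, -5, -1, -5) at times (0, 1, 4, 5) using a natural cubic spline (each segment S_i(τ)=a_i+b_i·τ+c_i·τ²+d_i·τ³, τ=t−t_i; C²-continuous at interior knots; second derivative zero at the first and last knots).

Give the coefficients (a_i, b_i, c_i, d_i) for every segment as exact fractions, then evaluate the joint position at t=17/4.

  seg 0: a=5 b=-394/33 c=0 d=64/33
  seg 1: a=-5 b=-202/33 c=64/11 d=-10/9
  seg 2: a=-1 b=-40/33 c=-46/11 d=46/33
S(17/4) = -543/352

Δ: Δ0=-10, Δ1=4/3, Δ2=-4
row 1: diag=8, rhs=68; c'=3/8, d'=17/2
row 2: denom=8−3·3/8=55/8; d'=(-32−3·17/2)/(55/8)=-92/11
back: M2=-92/11
back: M1=17/2−3/8·-92/11=128/11
M: M0=0, M1=128/11, M2=-92/11, M3=0
seg 0: a=5, c=M0/2=0, d=(M1−M0)/(6·1)=64/33, b=Δ0−h0·(2M0+M1)/6=-394/33
seg 1: a=-5, c=M1/2=64/11, d=(M2−M1)/(6·3)=-10/9, b=Δ1−h1·(2M1+M2)/6=-202/33
seg 2: a=-1, c=M2/2=-46/11, d=(M3−M2)/(6·1)=46/33, b=Δ2−h2·(2M2+M3)/6=-40/33
t_q=17/4 → seg 2, τ=1/4; S=-1+-40/33·τ+-46/11·τ²+46/33·τ³=-543/352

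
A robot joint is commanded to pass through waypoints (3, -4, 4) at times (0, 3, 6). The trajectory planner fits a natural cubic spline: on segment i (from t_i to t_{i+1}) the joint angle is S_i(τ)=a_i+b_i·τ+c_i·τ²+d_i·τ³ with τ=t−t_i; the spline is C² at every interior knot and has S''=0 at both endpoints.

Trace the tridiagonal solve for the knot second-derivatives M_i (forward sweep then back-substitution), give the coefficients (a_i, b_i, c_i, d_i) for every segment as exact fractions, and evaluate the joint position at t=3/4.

Δ: Δ0=-7/3, Δ1=8/3
row 1: diag=12, rhs=30; c'=1/4, d'=5/2
back: M1=5/2
M: M0=0, M1=5/2, M2=0
seg 0: a=3, c=M0/2=0, d=(M1−M0)/(6·3)=5/36, b=Δ0−h0·(2M0+M1)/6=-43/12
seg 1: a=-4, c=M1/2=5/4, d=(M2−M1)/(6·3)=-5/36, b=Δ1−h1·(2M1+M2)/6=1/6
t_q=3/4 → seg 0, τ=3/4; S=3+-43/12·τ+0·τ²+5/36·τ³=95/256

  seg 0: a=3 b=-43/12 c=0 d=5/36
  seg 1: a=-4 b=1/6 c=5/4 d=-5/36
S(3/4) = 95/256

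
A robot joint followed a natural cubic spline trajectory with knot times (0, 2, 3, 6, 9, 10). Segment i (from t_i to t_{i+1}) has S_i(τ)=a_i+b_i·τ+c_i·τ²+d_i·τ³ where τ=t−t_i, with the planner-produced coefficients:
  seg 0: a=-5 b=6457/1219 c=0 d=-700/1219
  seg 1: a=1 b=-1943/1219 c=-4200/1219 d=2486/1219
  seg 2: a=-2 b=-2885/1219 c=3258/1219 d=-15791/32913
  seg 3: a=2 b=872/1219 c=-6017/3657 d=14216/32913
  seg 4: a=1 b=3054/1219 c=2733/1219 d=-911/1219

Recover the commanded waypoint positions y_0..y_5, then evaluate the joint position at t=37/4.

y_0 = S_0(0) = a_0 = -5
y_1 = S_1(0) = a_1 = 1
y_2 = S_2(0) = a_2 = -2
y_3 = S_3(0) = a_3 = 2
y_4 = S_4(0) = a_4 = 1
y_5 = S_4(1) = 5
t_q=37/4 is in segment 4 (τ=1/4); S_4(τ)=136901/78016

y_0=-5 y_1=1 y_2=-2 y_3=2 y_4=1 y_5=5
S(37/4) = 136901/78016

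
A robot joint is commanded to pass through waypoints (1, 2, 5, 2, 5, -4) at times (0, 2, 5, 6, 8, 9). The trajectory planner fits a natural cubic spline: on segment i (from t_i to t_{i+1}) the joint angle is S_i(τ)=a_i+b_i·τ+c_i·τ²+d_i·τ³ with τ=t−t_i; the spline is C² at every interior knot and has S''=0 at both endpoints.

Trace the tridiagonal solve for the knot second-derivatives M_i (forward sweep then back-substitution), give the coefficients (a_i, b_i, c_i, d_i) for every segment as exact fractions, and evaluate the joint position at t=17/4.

Δ: Δ0=1/2, Δ1=1, Δ2=-3, Δ3=3/2, Δ4=-9
row 1: diag=10, rhs=3; c'=3/10, d'=3/10
row 2: denom=8−3·3/10=71/10; d'=(-24−3·3/10)/(71/10)=-249/71
row 3: denom=6−1·10/71=416/71; d'=(27−1·-249/71)/(416/71)=1083/208
row 4: denom=6−2·71/208=553/104; d'=(-63−2·1083/208)/(553/104)=-7635/553
back: M4=-7635/553
back: M3=1083/208−71/208·-7635/553=10971/1106
back: M2=-249/71−10/71·10971/1106=-2712/553
back: M1=3/10−3/10·-2712/553=1959/1106
M: M0=0, M1=1959/1106, M2=-2712/553, M3=10971/1106, M4=-7635/553, M5=0
seg 0: a=1, c=M0/2=0, d=(M1−M0)/(6·2)=653/4424, b=Δ0−h0·(2M0+M1)/6=-50/553
seg 1: a=2, c=M1/2=1959/2212, d=(M2−M1)/(6·3)=-2461/6636, b=Δ1−h1·(2M1+M2)/6=1859/1106
seg 2: a=5, c=M2/2=-1356/553, d=(M3−M2)/(6·1)=5465/2212, b=Δ2−h2·(2M2+M3)/6=-6677/2212
seg 3: a=2, c=M3/2=10971/2212, d=(M4−M3)/(6·2)=-8747/4424, b=Δ3−h3·(2M3+M4)/6=-565/1106
seg 4: a=5, c=M4/2=-7635/1106, d=(M5−M4)/(6·1)=2545/1106, b=Δ4−h4·(2M4+M5)/6=-2432/553
t_q=17/4 → seg 1, τ=9/4; S=2+1859/1106·τ+1959/2212·τ²+-2461/6636·τ³=855221/141568

  seg 0: a=1 b=-50/553 c=0 d=653/4424
  seg 1: a=2 b=1859/1106 c=1959/2212 d=-2461/6636
  seg 2: a=5 b=-6677/2212 c=-1356/553 d=5465/2212
  seg 3: a=2 b=-565/1106 c=10971/2212 d=-8747/4424
  seg 4: a=5 b=-2432/553 c=-7635/1106 d=2545/1106
S(17/4) = 855221/141568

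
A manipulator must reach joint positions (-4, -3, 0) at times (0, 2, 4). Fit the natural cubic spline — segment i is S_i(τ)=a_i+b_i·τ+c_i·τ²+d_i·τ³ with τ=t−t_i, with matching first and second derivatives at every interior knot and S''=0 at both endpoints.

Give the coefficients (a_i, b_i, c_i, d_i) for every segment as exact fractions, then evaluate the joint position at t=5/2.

Δ: Δ0=1/2, Δ1=3/2
row 1: diag=8, rhs=6; c'=1/4, d'=3/4
back: M1=3/4
M: M0=0, M1=3/4, M2=0
seg 0: a=-4, c=M0/2=0, d=(M1−M0)/(6·2)=1/16, b=Δ0−h0·(2M0+M1)/6=1/4
seg 1: a=-3, c=M1/2=3/8, d=(M2−M1)/(6·2)=-1/16, b=Δ1−h1·(2M1+M2)/6=1
t_q=5/2 → seg 1, τ=1/2; S=-3+1·τ+3/8·τ²+-1/16·τ³=-309/128

  seg 0: a=-4 b=1/4 c=0 d=1/16
  seg 1: a=-3 b=1 c=3/8 d=-1/16
S(5/2) = -309/128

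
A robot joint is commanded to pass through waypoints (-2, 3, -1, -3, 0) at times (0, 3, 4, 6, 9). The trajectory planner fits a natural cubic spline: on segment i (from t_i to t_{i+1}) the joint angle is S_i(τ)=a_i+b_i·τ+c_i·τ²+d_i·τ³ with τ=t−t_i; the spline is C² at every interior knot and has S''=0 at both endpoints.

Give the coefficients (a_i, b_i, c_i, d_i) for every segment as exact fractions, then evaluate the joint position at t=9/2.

  seg 0: a=-2 b=880/219 c=0 d=-515/1971
  seg 1: a=3 b=-665/219 c=-515/219 d=304/219
  seg 2: a=-1 b=-261/73 c=397/219 d=-115/438
  seg 3: a=-3 b=115/219 c=52/219 d=-52/1971
S(9/2) = -2765/1168

Δ: Δ0=5/3, Δ1=-4, Δ2=-1, Δ3=1
row 1: diag=8, rhs=-34; c'=1/8, d'=-17/4
row 2: denom=6−1·1/8=47/8; d'=(18−1·-17/4)/(47/8)=178/47
row 3: denom=10−2·16/47=438/47; d'=(12−2·178/47)/(438/47)=104/219
back: M3=104/219
back: M2=178/47−16/47·104/219=794/219
back: M1=-17/4−1/8·794/219=-1030/219
M: M0=0, M1=-1030/219, M2=794/219, M3=104/219, M4=0
seg 0: a=-2, c=M0/2=0, d=(M1−M0)/(6·3)=-515/1971, b=Δ0−h0·(2M0+M1)/6=880/219
seg 1: a=3, c=M1/2=-515/219, d=(M2−M1)/(6·1)=304/219, b=Δ1−h1·(2M1+M2)/6=-665/219
seg 2: a=-1, c=M2/2=397/219, d=(M3−M2)/(6·2)=-115/438, b=Δ2−h2·(2M2+M3)/6=-261/73
seg 3: a=-3, c=M3/2=52/219, d=(M4−M3)/(6·3)=-52/1971, b=Δ3−h3·(2M3+M4)/6=115/219
t_q=9/2 → seg 2, τ=1/2; S=-1+-261/73·τ+397/219·τ²+-115/438·τ³=-2765/1168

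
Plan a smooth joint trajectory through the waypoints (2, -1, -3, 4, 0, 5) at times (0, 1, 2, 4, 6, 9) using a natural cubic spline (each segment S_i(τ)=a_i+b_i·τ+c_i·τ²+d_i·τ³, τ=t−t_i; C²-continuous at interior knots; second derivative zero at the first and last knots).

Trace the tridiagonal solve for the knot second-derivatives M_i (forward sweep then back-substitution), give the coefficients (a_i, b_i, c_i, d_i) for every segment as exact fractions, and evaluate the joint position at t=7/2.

  seg 0: a=2 b=-3478/1191 c=0 d=-95/1191
  seg 1: a=-1 b=-3763/1191 c=-95/397 d=1666/1191
  seg 2: a=-3 b=665/1191 c=1571/397 d=-11845/9528
  seg 3: a=4 b=3499/2382 c=-5561/1588 d=2105/2382
  seg 4: a=0 b=-4607/2382 c=2859/1588 d=-953/4764
S(7/2) = 64675/25408

Δ: Δ0=-3, Δ1=-2, Δ2=7/2, Δ3=-2, Δ4=5/3
row 1: diag=4, rhs=6; c'=1/4, d'=3/2
row 2: denom=6−1·1/4=23/4; d'=(33−1·3/2)/(23/4)=126/23
row 3: denom=8−2·8/23=168/23; d'=(-33−2·126/23)/(168/23)=-337/56
row 4: denom=10−2·23/84=397/42; d'=(22−2·-337/56)/(397/42)=2859/794
back: M4=2859/794
back: M3=-337/56−23/84·2859/794=-5561/794
back: M2=126/23−8/23·-5561/794=3142/397
back: M1=3/2−1/4·3142/397=-190/397
M: M0=0, M1=-190/397, M2=3142/397, M3=-5561/794, M4=2859/794, M5=0
seg 0: a=2, c=M0/2=0, d=(M1−M0)/(6·1)=-95/1191, b=Δ0−h0·(2M0+M1)/6=-3478/1191
seg 1: a=-1, c=M1/2=-95/397, d=(M2−M1)/(6·1)=1666/1191, b=Δ1−h1·(2M1+M2)/6=-3763/1191
seg 2: a=-3, c=M2/2=1571/397, d=(M3−M2)/(6·2)=-11845/9528, b=Δ2−h2·(2M2+M3)/6=665/1191
seg 3: a=4, c=M3/2=-5561/1588, d=(M4−M3)/(6·2)=2105/2382, b=Δ3−h3·(2M3+M4)/6=3499/2382
seg 4: a=0, c=M4/2=2859/1588, d=(M5−M4)/(6·3)=-953/4764, b=Δ4−h4·(2M4+M5)/6=-4607/2382
t_q=7/2 → seg 2, τ=3/2; S=-3+665/1191·τ+1571/397·τ²+-11845/9528·τ³=64675/25408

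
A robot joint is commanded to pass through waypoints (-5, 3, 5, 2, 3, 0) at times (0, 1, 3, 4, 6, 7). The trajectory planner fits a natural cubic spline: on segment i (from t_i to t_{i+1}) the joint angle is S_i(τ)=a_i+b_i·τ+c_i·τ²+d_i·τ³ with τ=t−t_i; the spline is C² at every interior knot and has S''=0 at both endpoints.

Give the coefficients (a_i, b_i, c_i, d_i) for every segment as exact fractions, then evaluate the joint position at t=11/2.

Δ: Δ0=8, Δ1=1, Δ2=-3, Δ3=1/2, Δ4=-3
row 1: diag=6, rhs=-42; c'=1/3, d'=-7
row 2: denom=6−2·1/3=16/3; d'=(-24−2·-7)/(16/3)=-15/8
row 3: denom=6−1·3/16=93/16; d'=(21−1·-15/8)/(93/16)=122/31
row 4: denom=6−2·32/93=494/93; d'=(-21−2·122/31)/(494/93)=-2685/494
back: M4=-2685/494
back: M3=122/31−32/93·-2685/494=1434/247
back: M2=-15/8−3/16·1434/247=-732/247
back: M1=-7−1/3·-732/247=-1485/247
M: M0=0, M1=-1485/247, M2=-732/247, M3=1434/247, M4=-2685/494, M5=0
seg 0: a=-5, c=M0/2=0, d=(M1−M0)/(6·1)=-495/494, b=Δ0−h0·(2M0+M1)/6=4447/494
seg 1: a=3, c=M1/2=-1485/494, d=(M2−M1)/(6·2)=251/988, b=Δ1−h1·(2M1+M2)/6=1481/247
seg 2: a=5, c=M2/2=-366/247, d=(M3−M2)/(6·1)=19/13, b=Δ2−h2·(2M2+M3)/6=-736/247
seg 3: a=2, c=M3/2=717/247, d=(M4−M3)/(6·2)=-1851/1976, b=Δ3−h3·(2M3+M4)/6=-385/247
seg 4: a=3, c=M4/2=-2685/988, d=(M5−M4)/(6·1)=895/988, b=Δ4−h4·(2M4+M5)/6=-587/494
t_q=11/2 → seg 3, τ=3/2; S=2+-385/247·τ+717/247·τ²+-1851/1976·τ³=47927/15808

  seg 0: a=-5 b=4447/494 c=0 d=-495/494
  seg 1: a=3 b=1481/247 c=-1485/494 d=251/988
  seg 2: a=5 b=-736/247 c=-366/247 d=19/13
  seg 3: a=2 b=-385/247 c=717/247 d=-1851/1976
  seg 4: a=3 b=-587/494 c=-2685/988 d=895/988
S(11/2) = 47927/15808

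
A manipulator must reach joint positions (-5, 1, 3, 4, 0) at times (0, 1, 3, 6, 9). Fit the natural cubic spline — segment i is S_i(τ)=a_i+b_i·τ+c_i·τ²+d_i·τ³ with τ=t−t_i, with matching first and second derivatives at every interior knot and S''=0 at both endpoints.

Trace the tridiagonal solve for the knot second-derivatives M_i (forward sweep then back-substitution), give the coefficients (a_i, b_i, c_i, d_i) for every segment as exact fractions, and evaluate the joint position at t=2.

  seg 0: a=-5 b=1419/206 c=0 d=-183/206
  seg 1: a=1 b=435/103 c=-549/206 d=217/412
  seg 2: a=3 b=-12/103 c=51/103 d=-320/2781
  seg 3: a=4 b=-26/103 c=-167/309 d=167/2781
S(2) = 1271/412

Δ: Δ0=6, Δ1=1, Δ2=1/3, Δ3=-4/3
row 1: diag=6, rhs=-30; c'=1/3, d'=-5
row 2: denom=10−2·1/3=28/3; d'=(-4−2·-5)/(28/3)=9/14
row 3: denom=12−3·9/28=309/28; d'=(-10−3·9/14)/(309/28)=-334/309
back: M3=-334/309
back: M2=9/14−9/28·-334/309=102/103
back: M1=-5−1/3·102/103=-549/103
M: M0=0, M1=-549/103, M2=102/103, M3=-334/309, M4=0
seg 0: a=-5, c=M0/2=0, d=(M1−M0)/(6·1)=-183/206, b=Δ0−h0·(2M0+M1)/6=1419/206
seg 1: a=1, c=M1/2=-549/206, d=(M2−M1)/(6·2)=217/412, b=Δ1−h1·(2M1+M2)/6=435/103
seg 2: a=3, c=M2/2=51/103, d=(M3−M2)/(6·3)=-320/2781, b=Δ2−h2·(2M2+M3)/6=-12/103
seg 3: a=4, c=M3/2=-167/309, d=(M4−M3)/(6·3)=167/2781, b=Δ3−h3·(2M3+M4)/6=-26/103
t_q=2 → seg 1, τ=1; S=1+435/103·τ+-549/206·τ²+217/412·τ³=1271/412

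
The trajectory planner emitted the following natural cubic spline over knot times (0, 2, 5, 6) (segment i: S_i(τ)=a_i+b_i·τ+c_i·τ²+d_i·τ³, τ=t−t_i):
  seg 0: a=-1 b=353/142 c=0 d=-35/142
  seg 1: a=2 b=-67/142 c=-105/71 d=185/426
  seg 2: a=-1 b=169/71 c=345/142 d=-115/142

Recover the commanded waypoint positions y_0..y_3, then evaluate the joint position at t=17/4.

y_0 = S_0(0) = a_0 = -1
y_1 = S_1(0) = a_1 = 2
y_2 = S_2(0) = a_2 = -1
y_3 = S_2(1) = 3
t_q=17/4 is in segment 1 (τ=9/4); S_1(τ)=-14557/9088

y_0=-1 y_1=2 y_2=-1 y_3=3
S(17/4) = -14557/9088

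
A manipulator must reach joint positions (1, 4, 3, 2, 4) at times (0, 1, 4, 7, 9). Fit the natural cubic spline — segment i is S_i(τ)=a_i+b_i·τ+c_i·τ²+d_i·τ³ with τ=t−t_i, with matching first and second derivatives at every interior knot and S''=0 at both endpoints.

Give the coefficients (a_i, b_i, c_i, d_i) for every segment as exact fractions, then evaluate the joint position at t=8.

  seg 0: a=1 b=1376/399 c=0 d=-179/399
  seg 1: a=4 b=839/399 c=-179/133 d=71/399
  seg 2: a=3 b=-466/399 c=34/133 d=1/133
  seg 3: a=2 b=227/399 c=43/133 d=-43/798
S(8) = 755/266

Δ: Δ0=3, Δ1=-1/3, Δ2=-1/3, Δ3=1
row 1: diag=8, rhs=-20; c'=3/8, d'=-5/2
row 2: denom=12−3·3/8=87/8; d'=(0−3·-5/2)/(87/8)=20/29
row 3: denom=10−3·8/29=266/29; d'=(8−3·20/29)/(266/29)=86/133
back: M3=86/133
back: M2=20/29−8/29·86/133=68/133
back: M1=-5/2−3/8·68/133=-358/133
M: M0=0, M1=-358/133, M2=68/133, M3=86/133, M4=0
seg 0: a=1, c=M0/2=0, d=(M1−M0)/(6·1)=-179/399, b=Δ0−h0·(2M0+M1)/6=1376/399
seg 1: a=4, c=M1/2=-179/133, d=(M2−M1)/(6·3)=71/399, b=Δ1−h1·(2M1+M2)/6=839/399
seg 2: a=3, c=M2/2=34/133, d=(M3−M2)/(6·3)=1/133, b=Δ2−h2·(2M2+M3)/6=-466/399
seg 3: a=2, c=M3/2=43/133, d=(M4−M3)/(6·2)=-43/798, b=Δ3−h3·(2M3+M4)/6=227/399
t_q=8 → seg 3, τ=1; S=2+227/399·τ+43/133·τ²+-43/798·τ³=755/266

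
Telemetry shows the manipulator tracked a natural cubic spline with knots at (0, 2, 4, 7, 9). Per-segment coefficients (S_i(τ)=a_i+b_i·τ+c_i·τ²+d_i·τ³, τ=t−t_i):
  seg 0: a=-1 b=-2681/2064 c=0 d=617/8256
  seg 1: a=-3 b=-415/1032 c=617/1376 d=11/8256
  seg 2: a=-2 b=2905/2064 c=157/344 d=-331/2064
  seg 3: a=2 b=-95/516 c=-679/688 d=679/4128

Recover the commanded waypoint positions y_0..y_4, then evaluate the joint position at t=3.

y_0 = S_0(0) = a_0 = -1
y_1 = S_1(0) = a_1 = -3
y_2 = S_2(0) = a_2 = -2
y_3 = S_3(0) = a_3 = 2
y_4 = S_3(2) = -1
t_q=3 is in segment 1 (τ=1); S_1(τ)=-8125/2752

y_0=-1 y_1=-3 y_2=-2 y_3=2 y_4=-1
S(3) = -8125/2752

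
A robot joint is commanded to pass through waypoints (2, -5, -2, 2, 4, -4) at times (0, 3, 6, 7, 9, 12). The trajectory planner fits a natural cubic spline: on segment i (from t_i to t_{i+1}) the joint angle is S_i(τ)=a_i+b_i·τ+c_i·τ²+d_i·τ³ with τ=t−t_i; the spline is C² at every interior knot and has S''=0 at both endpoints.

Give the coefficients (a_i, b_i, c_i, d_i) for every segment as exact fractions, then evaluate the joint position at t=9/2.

  seg 0: a=2 b=-191/66 c=0 d=37/594
  seg 1: a=-5 b=-40/33 c=37/66 d=35/594
  seg 2: a=-2 b=247/66 c=12/11 d=-5/6
  seg 3: a=2 b=113/33 c=-31/22 d=13/132
  seg 4: a=4 b=-34/33 c=-9/11 d=1/11
S(9/2) = -943/176

Δ: Δ0=-7/3, Δ1=1, Δ2=4, Δ3=1, Δ4=-8/3
row 1: diag=12, rhs=20; c'=1/4, d'=5/3
row 2: denom=8−3·1/4=29/4; d'=(18−3·5/3)/(29/4)=52/29
row 3: denom=6−1·4/29=170/29; d'=(-18−1·52/29)/(170/29)=-287/85
row 4: denom=10−2·29/85=792/85; d'=(-22−2·-287/85)/(792/85)=-18/11
back: M4=-18/11
back: M3=-287/85−29/85·-18/11=-31/11
back: M2=52/29−4/29·-31/11=24/11
back: M1=5/3−1/4·24/11=37/33
M: M0=0, M1=37/33, M2=24/11, M3=-31/11, M4=-18/11, M5=0
seg 0: a=2, c=M0/2=0, d=(M1−M0)/(6·3)=37/594, b=Δ0−h0·(2M0+M1)/6=-191/66
seg 1: a=-5, c=M1/2=37/66, d=(M2−M1)/(6·3)=35/594, b=Δ1−h1·(2M1+M2)/6=-40/33
seg 2: a=-2, c=M2/2=12/11, d=(M3−M2)/(6·1)=-5/6, b=Δ2−h2·(2M2+M3)/6=247/66
seg 3: a=2, c=M3/2=-31/22, d=(M4−M3)/(6·2)=13/132, b=Δ3−h3·(2M3+M4)/6=113/33
seg 4: a=4, c=M4/2=-9/11, d=(M5−M4)/(6·3)=1/11, b=Δ4−h4·(2M4+M5)/6=-34/33
t_q=9/2 → seg 1, τ=3/2; S=-5+-40/33·τ+37/66·τ²+35/594·τ³=-943/176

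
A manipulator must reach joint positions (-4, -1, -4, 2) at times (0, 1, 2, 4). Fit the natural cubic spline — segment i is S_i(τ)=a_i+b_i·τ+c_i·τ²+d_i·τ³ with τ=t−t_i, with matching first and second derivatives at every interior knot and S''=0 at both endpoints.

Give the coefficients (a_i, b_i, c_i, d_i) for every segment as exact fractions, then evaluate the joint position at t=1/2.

Δ: Δ0=3, Δ1=-3, Δ2=3
row 1: diag=4, rhs=-36; c'=1/4, d'=-9
row 2: denom=6−1·1/4=23/4; d'=(36−1·-9)/(23/4)=180/23
back: M2=180/23
back: M1=-9−1/4·180/23=-252/23
M: M0=0, M1=-252/23, M2=180/23, M3=0
seg 0: a=-4, c=M0/2=0, d=(M1−M0)/(6·1)=-42/23, b=Δ0−h0·(2M0+M1)/6=111/23
seg 1: a=-1, c=M1/2=-126/23, d=(M2−M1)/(6·1)=72/23, b=Δ1−h1·(2M1+M2)/6=-15/23
seg 2: a=-4, c=M2/2=90/23, d=(M3−M2)/(6·2)=-15/23, b=Δ2−h2·(2M2+M3)/6=-51/23
t_q=1/2 → seg 0, τ=1/2; S=-4+111/23·τ+0·τ²+-42/23·τ³=-167/92

  seg 0: a=-4 b=111/23 c=0 d=-42/23
  seg 1: a=-1 b=-15/23 c=-126/23 d=72/23
  seg 2: a=-4 b=-51/23 c=90/23 d=-15/23
S(1/2) = -167/92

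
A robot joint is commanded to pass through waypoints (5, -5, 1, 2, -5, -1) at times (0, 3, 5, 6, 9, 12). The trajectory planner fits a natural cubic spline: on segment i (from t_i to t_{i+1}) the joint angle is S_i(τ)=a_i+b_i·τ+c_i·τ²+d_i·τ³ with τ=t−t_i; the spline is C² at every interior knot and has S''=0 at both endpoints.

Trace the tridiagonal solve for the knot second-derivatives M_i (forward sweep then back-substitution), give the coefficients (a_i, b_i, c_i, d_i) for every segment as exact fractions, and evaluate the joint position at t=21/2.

Δ: Δ0=-10/3, Δ1=3, Δ2=1, Δ3=-7/3, Δ4=4/3
row 1: diag=10, rhs=38; c'=1/5, d'=19/5
row 2: denom=6−2·1/5=28/5; d'=(-12−2·19/5)/(28/5)=-7/2
row 3: denom=8−1·5/28=219/28; d'=(-20−1·-7/2)/(219/28)=-154/73
row 4: denom=12−3·28/73=792/73; d'=(22−3·-154/73)/(792/73)=47/18
back: M4=47/18
back: M3=-154/73−28/73·47/18=-28/9
back: M2=-7/2−5/28·-28/9=-53/18
back: M1=19/5−1/5·-53/18=79/18
M: M0=0, M1=79/18, M2=-53/18, M3=-28/9, M4=47/18, M5=0
seg 0: a=5, c=M0/2=0, d=(M1−M0)/(6·3)=79/324, b=Δ0−h0·(2M0+M1)/6=-199/36
seg 1: a=-5, c=M1/2=79/36, d=(M2−M1)/(6·2)=-11/18, b=Δ1−h1·(2M1+M2)/6=19/18
seg 2: a=1, c=M2/2=-53/36, d=(M3−M2)/(6·1)=-1/36, b=Δ2−h2·(2M2+M3)/6=5/2
seg 3: a=2, c=M3/2=-14/9, d=(M4−M3)/(6·3)=103/324, b=Δ3−h3·(2M3+M4)/6=-19/36
seg 4: a=-5, c=M4/2=47/36, d=(M5−M4)/(6·3)=-47/324, b=Δ4−h4·(2M4+M5)/6=-23/18
t_q=21/2 → seg 4, τ=3/2; S=-5+-23/18·τ+47/36·τ²+-47/324·τ³=-143/32

  seg 0: a=5 b=-199/36 c=0 d=79/324
  seg 1: a=-5 b=19/18 c=79/36 d=-11/18
  seg 2: a=1 b=5/2 c=-53/36 d=-1/36
  seg 3: a=2 b=-19/36 c=-14/9 d=103/324
  seg 4: a=-5 b=-23/18 c=47/36 d=-47/324
S(21/2) = -143/32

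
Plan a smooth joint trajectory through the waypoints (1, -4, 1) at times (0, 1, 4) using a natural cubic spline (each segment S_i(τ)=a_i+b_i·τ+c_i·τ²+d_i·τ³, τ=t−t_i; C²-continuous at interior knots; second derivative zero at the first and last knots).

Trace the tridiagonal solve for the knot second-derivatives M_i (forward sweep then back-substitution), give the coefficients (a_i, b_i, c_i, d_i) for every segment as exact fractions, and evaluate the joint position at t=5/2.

  seg 0: a=1 b=-35/6 c=0 d=5/6
  seg 1: a=-4 b=-10/3 c=5/2 d=-5/18
S(5/2) = -69/16

Δ: Δ0=-5, Δ1=5/3
row 1: diag=8, rhs=40; c'=3/8, d'=5
back: M1=5
M: M0=0, M1=5, M2=0
seg 0: a=1, c=M0/2=0, d=(M1−M0)/(6·1)=5/6, b=Δ0−h0·(2M0+M1)/6=-35/6
seg 1: a=-4, c=M1/2=5/2, d=(M2−M1)/(6·3)=-5/18, b=Δ1−h1·(2M1+M2)/6=-10/3
t_q=5/2 → seg 1, τ=3/2; S=-4+-10/3·τ+5/2·τ²+-5/18·τ³=-69/16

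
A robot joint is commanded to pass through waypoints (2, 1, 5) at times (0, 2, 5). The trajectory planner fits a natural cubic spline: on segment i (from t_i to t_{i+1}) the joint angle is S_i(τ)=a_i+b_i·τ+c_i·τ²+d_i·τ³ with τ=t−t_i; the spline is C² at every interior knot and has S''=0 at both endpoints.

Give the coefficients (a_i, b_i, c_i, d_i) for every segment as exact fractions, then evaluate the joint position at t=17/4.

  seg 0: a=2 b=-13/15 c=0 d=11/120
  seg 1: a=1 b=7/30 c=11/20 d=-11/180
S(17/4) = 925/256

Δ: Δ0=-1/2, Δ1=4/3
row 1: diag=10, rhs=11; c'=3/10, d'=11/10
back: M1=11/10
M: M0=0, M1=11/10, M2=0
seg 0: a=2, c=M0/2=0, d=(M1−M0)/(6·2)=11/120, b=Δ0−h0·(2M0+M1)/6=-13/15
seg 1: a=1, c=M1/2=11/20, d=(M2−M1)/(6·3)=-11/180, b=Δ1−h1·(2M1+M2)/6=7/30
t_q=17/4 → seg 1, τ=9/4; S=1+7/30·τ+11/20·τ²+-11/180·τ³=925/256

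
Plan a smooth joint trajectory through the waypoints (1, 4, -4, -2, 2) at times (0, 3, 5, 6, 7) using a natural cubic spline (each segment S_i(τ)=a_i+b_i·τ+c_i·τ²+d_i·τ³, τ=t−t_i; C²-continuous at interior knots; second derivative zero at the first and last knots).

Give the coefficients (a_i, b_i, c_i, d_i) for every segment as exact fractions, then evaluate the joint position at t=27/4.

Δ: Δ0=1, Δ1=-4, Δ2=2, Δ3=4
row 1: diag=10, rhs=-30; c'=1/5, d'=-3
row 2: denom=6−2·1/5=28/5; d'=(36−2·-3)/(28/5)=15/2
row 3: denom=4−1·5/28=107/28; d'=(12−1·15/2)/(107/28)=126/107
back: M3=126/107
back: M2=15/2−5/28·126/107=780/107
back: M1=-3−1/5·780/107=-477/107
M: M0=0, M1=-477/107, M2=780/107, M3=126/107, M4=0
seg 0: a=1, c=M0/2=0, d=(M1−M0)/(6·3)=-53/214, b=Δ0−h0·(2M0+M1)/6=691/214
seg 1: a=4, c=M1/2=-477/214, d=(M2−M1)/(6·2)=419/428, b=Δ1−h1·(2M1+M2)/6=-370/107
seg 2: a=-4, c=M2/2=390/107, d=(M3−M2)/(6·1)=-109/107, b=Δ2−h2·(2M2+M3)/6=-67/107
seg 3: a=-2, c=M3/2=63/107, d=(M4−M3)/(6·1)=-21/107, b=Δ3−h3·(2M3+M4)/6=386/107
t_q=27/4 → seg 3, τ=3/4; S=-2+386/107·τ+63/107·τ²+-21/107·τ³=6533/6848

  seg 0: a=1 b=691/214 c=0 d=-53/214
  seg 1: a=4 b=-370/107 c=-477/214 d=419/428
  seg 2: a=-4 b=-67/107 c=390/107 d=-109/107
  seg 3: a=-2 b=386/107 c=63/107 d=-21/107
S(27/4) = 6533/6848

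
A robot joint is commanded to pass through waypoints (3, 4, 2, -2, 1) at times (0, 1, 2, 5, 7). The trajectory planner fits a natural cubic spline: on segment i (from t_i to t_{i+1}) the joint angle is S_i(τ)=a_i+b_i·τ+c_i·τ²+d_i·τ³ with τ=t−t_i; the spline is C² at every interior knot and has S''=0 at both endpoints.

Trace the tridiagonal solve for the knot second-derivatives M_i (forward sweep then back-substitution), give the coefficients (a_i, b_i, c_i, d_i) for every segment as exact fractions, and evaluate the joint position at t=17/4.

  seg 0: a=3 b=2911/1644 c=0 d=-1267/1644
  seg 1: a=4 b=-445/822 c=-1267/548 d=1403/1644
  seg 2: a=2 b=-4283/1644 c=34/137 d=289/4932
  seg 3: a=-2 b=383/822 c=425/548 d=-425/3288
S(17/4) = -67967/35072

Δ: Δ0=1, Δ1=-2, Δ2=-4/3, Δ3=3/2
row 1: diag=4, rhs=-18; c'=1/4, d'=-9/2
row 2: denom=8−1·1/4=31/4; d'=(4−1·-9/2)/(31/4)=34/31
row 3: denom=10−3·12/31=274/31; d'=(17−3·34/31)/(274/31)=425/274
back: M3=425/274
back: M2=34/31−12/31·425/274=68/137
back: M1=-9/2−1/4·68/137=-1267/274
M: M0=0, M1=-1267/274, M2=68/137, M3=425/274, M4=0
seg 0: a=3, c=M0/2=0, d=(M1−M0)/(6·1)=-1267/1644, b=Δ0−h0·(2M0+M1)/6=2911/1644
seg 1: a=4, c=M1/2=-1267/548, d=(M2−M1)/(6·1)=1403/1644, b=Δ1−h1·(2M1+M2)/6=-445/822
seg 2: a=2, c=M2/2=34/137, d=(M3−M2)/(6·3)=289/4932, b=Δ2−h2·(2M2+M3)/6=-4283/1644
seg 3: a=-2, c=M3/2=425/548, d=(M4−M3)/(6·2)=-425/3288, b=Δ3−h3·(2M3+M4)/6=383/822
t_q=17/4 → seg 2, τ=9/4; S=2+-4283/1644·τ+34/137·τ²+289/4932·τ³=-67967/35072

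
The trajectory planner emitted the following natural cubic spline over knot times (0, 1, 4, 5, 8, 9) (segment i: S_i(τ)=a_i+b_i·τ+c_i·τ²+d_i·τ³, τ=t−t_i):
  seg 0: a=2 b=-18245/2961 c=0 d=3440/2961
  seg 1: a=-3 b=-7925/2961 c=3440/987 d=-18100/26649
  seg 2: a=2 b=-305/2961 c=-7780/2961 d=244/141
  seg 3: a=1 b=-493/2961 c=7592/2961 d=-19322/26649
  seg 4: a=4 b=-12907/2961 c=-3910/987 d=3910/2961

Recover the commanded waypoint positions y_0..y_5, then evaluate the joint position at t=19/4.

y_0=2 y_1=-3 y_2=2 y_3=1 y_4=4 y_5=-3
S(19/4) = 18553/15792

y_0 = S_0(0) = a_0 = 2
y_1 = S_1(0) = a_1 = -3
y_2 = S_2(0) = a_2 = 2
y_3 = S_3(0) = a_3 = 1
y_4 = S_4(0) = a_4 = 4
y_5 = S_4(1) = -3
t_q=19/4 is in segment 2 (τ=3/4); S_2(τ)=18553/15792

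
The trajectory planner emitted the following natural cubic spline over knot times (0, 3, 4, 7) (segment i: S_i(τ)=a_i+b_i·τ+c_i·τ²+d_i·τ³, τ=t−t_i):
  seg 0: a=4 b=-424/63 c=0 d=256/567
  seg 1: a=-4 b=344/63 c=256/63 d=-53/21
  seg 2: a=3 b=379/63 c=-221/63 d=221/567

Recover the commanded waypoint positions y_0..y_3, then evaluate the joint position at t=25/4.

y_0=4 y_1=-4 y_2=3 y_3=0
S(25/4) = 1441/448

y_0 = S_0(0) = a_0 = 4
y_1 = S_1(0) = a_1 = -4
y_2 = S_2(0) = a_2 = 3
y_3 = S_2(3) = 0
t_q=25/4 is in segment 2 (τ=9/4); S_2(τ)=1441/448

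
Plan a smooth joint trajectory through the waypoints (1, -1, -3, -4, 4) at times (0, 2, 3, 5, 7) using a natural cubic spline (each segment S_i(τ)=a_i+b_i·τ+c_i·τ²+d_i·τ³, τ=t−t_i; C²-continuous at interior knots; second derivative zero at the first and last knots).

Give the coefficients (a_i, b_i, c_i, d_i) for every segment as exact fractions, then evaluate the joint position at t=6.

  seg 0: a=1 b=-81/128 c=0 d=-47/512
  seg 1: a=-1 b=-111/64 c=-141/256 d=73/256
  seg 2: a=-3 b=-507/256 c=39/128 d=223/1024
  seg 3: a=-4 b=237/128 c=825/512 d=-275/1024
S(6) = -825/1024

Δ: Δ0=-1, Δ1=-2, Δ2=-1/2, Δ3=4
row 1: diag=6, rhs=-6; c'=1/6, d'=-1
row 2: denom=6−1·1/6=35/6; d'=(9−1·-1)/(35/6)=12/7
row 3: denom=8−2·12/35=256/35; d'=(27−2·12/7)/(256/35)=825/256
back: M3=825/256
back: M2=12/7−12/35·825/256=39/64
back: M1=-1−1/6·39/64=-141/128
M: M0=0, M1=-141/128, M2=39/64, M3=825/256, M4=0
seg 0: a=1, c=M0/2=0, d=(M1−M0)/(6·2)=-47/512, b=Δ0−h0·(2M0+M1)/6=-81/128
seg 1: a=-1, c=M1/2=-141/256, d=(M2−M1)/(6·1)=73/256, b=Δ1−h1·(2M1+M2)/6=-111/64
seg 2: a=-3, c=M2/2=39/128, d=(M3−M2)/(6·2)=223/1024, b=Δ2−h2·(2M2+M3)/6=-507/256
seg 3: a=-4, c=M3/2=825/512, d=(M4−M3)/(6·2)=-275/1024, b=Δ3−h3·(2M3+M4)/6=237/128
t_q=6 → seg 3, τ=1; S=-4+237/128·τ+825/512·τ²+-275/1024·τ³=-825/1024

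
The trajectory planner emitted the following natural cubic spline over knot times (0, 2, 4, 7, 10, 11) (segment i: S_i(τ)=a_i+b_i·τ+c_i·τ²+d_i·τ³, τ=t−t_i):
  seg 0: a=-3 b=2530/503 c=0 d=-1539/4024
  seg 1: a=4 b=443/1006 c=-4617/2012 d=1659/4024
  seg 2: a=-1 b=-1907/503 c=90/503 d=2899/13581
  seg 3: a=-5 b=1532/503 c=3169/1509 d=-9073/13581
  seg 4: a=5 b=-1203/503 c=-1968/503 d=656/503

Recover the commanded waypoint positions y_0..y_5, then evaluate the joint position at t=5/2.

y_0 = S_0(0) = a_0 = -3
y_1 = S_1(0) = a_1 = 4
y_2 = S_2(0) = a_2 = -1
y_3 = S_3(0) = a_3 = -5
y_4 = S_4(0) = a_4 = 5
y_5 = S_4(1) = 0
t_q=5/2 is in segment 1 (τ=1/2); S_1(τ)=119047/32192

y_0=-3 y_1=4 y_2=-1 y_3=-5 y_4=5 y_5=0
S(5/2) = 119047/32192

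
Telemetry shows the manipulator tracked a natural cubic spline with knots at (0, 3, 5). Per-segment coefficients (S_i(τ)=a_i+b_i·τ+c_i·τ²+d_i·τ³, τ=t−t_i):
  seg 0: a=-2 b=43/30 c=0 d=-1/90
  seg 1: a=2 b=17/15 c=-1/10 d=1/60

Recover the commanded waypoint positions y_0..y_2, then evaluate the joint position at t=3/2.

y_0 = S_0(0) = a_0 = -2
y_1 = S_1(0) = a_1 = 2
y_2 = S_1(2) = 4
t_q=3/2 is in segment 0 (τ=3/2); S_0(τ)=9/80

y_0=-2 y_1=2 y_2=4
S(3/2) = 9/80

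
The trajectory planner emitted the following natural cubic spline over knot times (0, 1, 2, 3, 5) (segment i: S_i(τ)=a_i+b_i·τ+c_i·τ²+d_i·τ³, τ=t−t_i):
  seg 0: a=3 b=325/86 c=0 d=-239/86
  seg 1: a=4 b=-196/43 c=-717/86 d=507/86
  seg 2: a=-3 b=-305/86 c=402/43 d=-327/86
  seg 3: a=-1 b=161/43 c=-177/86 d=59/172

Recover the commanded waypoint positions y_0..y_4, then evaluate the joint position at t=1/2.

y_0=3 y_1=4 y_2=-3 y_3=-1 y_4=1
S(1/2) = 3125/688

y_0 = S_0(0) = a_0 = 3
y_1 = S_1(0) = a_1 = 4
y_2 = S_2(0) = a_2 = -3
y_3 = S_3(0) = a_3 = -1
y_4 = S_3(2) = 1
t_q=1/2 is in segment 0 (τ=1/2); S_0(τ)=3125/688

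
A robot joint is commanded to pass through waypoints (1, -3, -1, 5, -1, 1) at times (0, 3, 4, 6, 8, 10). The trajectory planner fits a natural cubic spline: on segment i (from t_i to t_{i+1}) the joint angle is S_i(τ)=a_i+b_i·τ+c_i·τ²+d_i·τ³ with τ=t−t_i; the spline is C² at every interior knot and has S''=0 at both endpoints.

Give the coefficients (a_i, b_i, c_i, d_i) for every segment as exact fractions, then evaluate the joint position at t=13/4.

  seg 0: a=1 b=-4637/1923 c=0 d=691/5769
  seg 1: a=-3 b=1582/1923 c=691/641 d=191/1923
  seg 2: a=-1 b=6301/1923 c=882/641 d=-1456/1923
  seg 3: a=5 b=-587/1923 c=-2030/641 d=3499/3846
  seg 4: a=-1 b=-3953/1923 c=1469/641 d=-1469/3846
S(13/4) = -111807/41024

Δ: Δ0=-4/3, Δ1=2, Δ2=3, Δ3=-3, Δ4=1
row 1: diag=8, rhs=20; c'=1/8, d'=5/2
row 2: denom=6−1·1/8=47/8; d'=(6−1·5/2)/(47/8)=28/47
row 3: denom=8−2·16/47=344/47; d'=(-36−2·28/47)/(344/47)=-437/86
row 4: denom=8−2·47/172=641/86; d'=(24−2·-437/86)/(641/86)=2938/641
back: M4=2938/641
back: M3=-437/86−47/172·2938/641=-4060/641
back: M2=28/47−16/47·-4060/641=1764/641
back: M1=5/2−1/8·1764/641=1382/641
M: M0=0, M1=1382/641, M2=1764/641, M3=-4060/641, M4=2938/641, M5=0
seg 0: a=1, c=M0/2=0, d=(M1−M0)/(6·3)=691/5769, b=Δ0−h0·(2M0+M1)/6=-4637/1923
seg 1: a=-3, c=M1/2=691/641, d=(M2−M1)/(6·1)=191/1923, b=Δ1−h1·(2M1+M2)/6=1582/1923
seg 2: a=-1, c=M2/2=882/641, d=(M3−M2)/(6·2)=-1456/1923, b=Δ2−h2·(2M2+M3)/6=6301/1923
seg 3: a=5, c=M3/2=-2030/641, d=(M4−M3)/(6·2)=3499/3846, b=Δ3−h3·(2M3+M4)/6=-587/1923
seg 4: a=-1, c=M4/2=1469/641, d=(M5−M4)/(6·2)=-1469/3846, b=Δ4−h4·(2M4+M5)/6=-3953/1923
t_q=13/4 → seg 1, τ=1/4; S=-3+1582/1923·τ+691/641·τ²+191/1923·τ³=-111807/41024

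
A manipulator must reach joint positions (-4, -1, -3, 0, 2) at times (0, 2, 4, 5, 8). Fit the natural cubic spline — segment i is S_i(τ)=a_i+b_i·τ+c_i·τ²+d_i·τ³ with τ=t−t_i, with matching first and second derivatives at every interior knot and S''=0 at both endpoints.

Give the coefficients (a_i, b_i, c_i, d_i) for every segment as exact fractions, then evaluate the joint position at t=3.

Δ: Δ0=3/2, Δ1=-1, Δ2=3, Δ3=2/3
row 1: diag=8, rhs=-15; c'=1/4, d'=-15/8
row 2: denom=6−2·1/4=11/2; d'=(24−2·-15/8)/(11/2)=111/22
row 3: denom=8−1·2/11=86/11; d'=(-14−1·111/22)/(86/11)=-419/172
back: M3=-419/172
back: M2=111/22−2/11·-419/172=236/43
back: M1=-15/8−1/4·236/43=-1117/344
M: M0=0, M1=-1117/344, M2=236/43, M3=-419/172, M4=0
seg 0: a=-4, c=M0/2=0, d=(M1−M0)/(6·2)=-1117/4128, b=Δ0−h0·(2M0+M1)/6=2665/1032
seg 1: a=-1, c=M1/2=-1117/688, d=(M2−M1)/(6·2)=3005/4128, b=Δ1−h1·(2M1+M2)/6=-343/516
seg 2: a=-3, c=M2/2=118/43, d=(M3−M2)/(6·1)=-1363/1032, b=Δ2−h2·(2M2+M3)/6=1627/1032
seg 3: a=0, c=M3/2=-419/344, d=(M4−M3)/(6·3)=419/3096, b=Δ3−h3·(2M3+M4)/6=1601/516
t_q=3 → seg 1, τ=1; S=-1+-343/516·τ+-1117/688·τ²+3005/4128·τ³=-3523/1376

  seg 0: a=-4 b=2665/1032 c=0 d=-1117/4128
  seg 1: a=-1 b=-343/516 c=-1117/688 d=3005/4128
  seg 2: a=-3 b=1627/1032 c=118/43 d=-1363/1032
  seg 3: a=0 b=1601/516 c=-419/344 d=419/3096
S(3) = -3523/1376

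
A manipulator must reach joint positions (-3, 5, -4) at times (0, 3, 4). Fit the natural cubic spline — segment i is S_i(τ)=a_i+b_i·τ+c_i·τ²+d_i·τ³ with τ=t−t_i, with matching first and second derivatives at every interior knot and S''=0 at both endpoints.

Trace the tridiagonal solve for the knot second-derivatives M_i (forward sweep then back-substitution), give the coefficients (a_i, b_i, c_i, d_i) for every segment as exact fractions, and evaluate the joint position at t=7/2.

Δ: Δ0=8/3, Δ1=-9
row 1: diag=8, rhs=-70; c'=1/8, d'=-35/4
back: M1=-35/4
M: M0=0, M1=-35/4, M2=0
seg 0: a=-3, c=M0/2=0, d=(M1−M0)/(6·3)=-35/72, b=Δ0−h0·(2M0+M1)/6=169/24
seg 1: a=5, c=M1/2=-35/8, d=(M2−M1)/(6·1)=35/24, b=Δ1−h1·(2M1+M2)/6=-73/12
t_q=7/2 → seg 1, τ=1/2; S=5+-73/12·τ+-35/8·τ²+35/24·τ³=67/64

  seg 0: a=-3 b=169/24 c=0 d=-35/72
  seg 1: a=5 b=-73/12 c=-35/8 d=35/24
S(7/2) = 67/64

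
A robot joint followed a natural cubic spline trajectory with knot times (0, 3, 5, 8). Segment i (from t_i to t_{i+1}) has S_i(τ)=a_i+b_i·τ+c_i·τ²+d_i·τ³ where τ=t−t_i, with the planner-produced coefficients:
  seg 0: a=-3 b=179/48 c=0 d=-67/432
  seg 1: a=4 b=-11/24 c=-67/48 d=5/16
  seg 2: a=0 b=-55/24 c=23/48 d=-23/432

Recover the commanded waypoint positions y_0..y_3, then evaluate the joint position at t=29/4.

y_0=-3 y_1=4 y_2=0 y_3=-4
S(29/4) = -3417/1024

y_0 = S_0(0) = a_0 = -3
y_1 = S_1(0) = a_1 = 4
y_2 = S_2(0) = a_2 = 0
y_3 = S_2(3) = -4
t_q=29/4 is in segment 2 (τ=9/4); S_2(τ)=-3417/1024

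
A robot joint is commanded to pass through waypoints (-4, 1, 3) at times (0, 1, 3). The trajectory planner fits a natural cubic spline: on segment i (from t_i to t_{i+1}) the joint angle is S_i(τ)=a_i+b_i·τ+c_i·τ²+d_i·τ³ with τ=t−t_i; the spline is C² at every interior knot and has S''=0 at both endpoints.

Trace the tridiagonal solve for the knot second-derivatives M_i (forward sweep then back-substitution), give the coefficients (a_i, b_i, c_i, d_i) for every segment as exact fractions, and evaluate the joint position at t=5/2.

  seg 0: a=-4 b=17/3 c=0 d=-2/3
  seg 1: a=1 b=11/3 c=-2 d=1/3
S(5/2) = 25/8

Δ: Δ0=5, Δ1=1
row 1: diag=6, rhs=-24; c'=1/3, d'=-4
back: M1=-4
M: M0=0, M1=-4, M2=0
seg 0: a=-4, c=M0/2=0, d=(M1−M0)/(6·1)=-2/3, b=Δ0−h0·(2M0+M1)/6=17/3
seg 1: a=1, c=M1/2=-2, d=(M2−M1)/(6·2)=1/3, b=Δ1−h1·(2M1+M2)/6=11/3
t_q=5/2 → seg 1, τ=3/2; S=1+11/3·τ+-2·τ²+1/3·τ³=25/8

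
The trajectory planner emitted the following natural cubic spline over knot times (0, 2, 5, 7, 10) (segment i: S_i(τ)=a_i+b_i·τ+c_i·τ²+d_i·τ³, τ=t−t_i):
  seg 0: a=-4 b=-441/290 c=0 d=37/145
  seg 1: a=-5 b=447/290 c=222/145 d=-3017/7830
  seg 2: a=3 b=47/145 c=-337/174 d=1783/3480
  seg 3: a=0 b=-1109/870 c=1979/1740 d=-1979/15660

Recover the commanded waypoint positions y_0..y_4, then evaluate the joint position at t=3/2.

y_0 = S_0(0) = a_0 = -4
y_1 = S_1(0) = a_1 = -5
y_2 = S_2(0) = a_2 = 3
y_3 = S_3(0) = a_3 = 0
y_4 = S_3(3) = 3
t_q=3/2 is in segment 0 (τ=3/2); S_0(τ)=-6287/1160

y_0=-4 y_1=-5 y_2=3 y_3=0 y_4=3
S(3/2) = -6287/1160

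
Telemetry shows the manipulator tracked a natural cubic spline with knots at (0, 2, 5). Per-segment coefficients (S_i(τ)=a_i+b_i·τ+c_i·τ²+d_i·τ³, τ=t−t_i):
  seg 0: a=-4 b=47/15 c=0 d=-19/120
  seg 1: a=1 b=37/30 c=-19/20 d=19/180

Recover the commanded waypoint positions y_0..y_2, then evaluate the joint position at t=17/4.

y_0 = S_0(0) = a_0 = -4
y_1 = S_1(0) = a_1 = 1
y_2 = S_1(3) = -1
t_q=17/4 is in segment 1 (τ=9/4); S_1(τ)=43/256

y_0=-4 y_1=1 y_2=-1
S(17/4) = 43/256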